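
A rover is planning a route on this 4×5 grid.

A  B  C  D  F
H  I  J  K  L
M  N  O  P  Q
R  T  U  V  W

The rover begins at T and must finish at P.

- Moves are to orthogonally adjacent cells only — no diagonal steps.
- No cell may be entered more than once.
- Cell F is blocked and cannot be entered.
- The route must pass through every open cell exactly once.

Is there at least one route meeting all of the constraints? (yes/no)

Colour the cells like a checkerboard: each orthogonal step flips colour, so a Hamiltonian route alternates colours. Here there are 9 cells of one colour and 10 of the other, with start on the opposite colour to the goal — the counts and endpoints can't be arranged into an alternating sequence of length 19, so no Hamiltonian route exists.

no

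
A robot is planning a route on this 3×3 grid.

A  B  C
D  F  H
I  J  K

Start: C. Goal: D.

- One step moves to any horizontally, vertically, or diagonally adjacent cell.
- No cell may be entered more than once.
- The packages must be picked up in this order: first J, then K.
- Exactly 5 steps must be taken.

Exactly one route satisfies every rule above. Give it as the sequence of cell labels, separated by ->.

The waypoints must appear in the order J, K, with no cell reused.
Route from C: down 1 to H, down-left 1 to J, right 1 to K, up-left 1 to F, left 1 to D — 5 moves in all.
Check: order respected (J at step 2, K at step 3); 5 moves as required.

C -> H -> J -> K -> F -> D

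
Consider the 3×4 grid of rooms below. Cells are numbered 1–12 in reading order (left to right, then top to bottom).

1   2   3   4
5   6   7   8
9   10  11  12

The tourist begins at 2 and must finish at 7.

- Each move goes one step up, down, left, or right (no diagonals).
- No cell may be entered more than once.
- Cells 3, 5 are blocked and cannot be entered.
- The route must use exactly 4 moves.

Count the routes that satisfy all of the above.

Need simple routes of exactly 4 moves from 2 to 7 (Manhattan distance 2, so 1 moves are spent on a detour and 1 undoing it).
Enumerating: 2 6 10 11 7.
That gives 1 route.

1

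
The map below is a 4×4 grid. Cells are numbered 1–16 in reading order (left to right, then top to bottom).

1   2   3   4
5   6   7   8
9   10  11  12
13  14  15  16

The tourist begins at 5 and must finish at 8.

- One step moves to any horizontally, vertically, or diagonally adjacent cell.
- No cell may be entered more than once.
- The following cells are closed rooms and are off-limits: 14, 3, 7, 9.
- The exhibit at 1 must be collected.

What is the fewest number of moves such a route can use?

4

Any route passes through 1 somewhere between 5 and 8. Summing Chebyshev distances along the two legs (5 → 1 → 8) gives a lower bound of 1 + 3 = 4 moves.
A route of 4 moves achieves this: 5 → 1 → 6 → 11 → 8.
Since 4 matches the lower bound, it is optimal.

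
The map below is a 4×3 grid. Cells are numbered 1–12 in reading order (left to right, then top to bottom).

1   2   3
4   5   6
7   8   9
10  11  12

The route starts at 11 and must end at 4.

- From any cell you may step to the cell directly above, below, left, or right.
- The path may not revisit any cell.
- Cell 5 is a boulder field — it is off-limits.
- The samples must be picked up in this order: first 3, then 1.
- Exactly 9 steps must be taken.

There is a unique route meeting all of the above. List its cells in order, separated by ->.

The waypoints must appear in the order 3, 1, with no cell reused.
Route from 11: left 1 to 10, up 1 to 7, right 2 to 9, up 2 to 3, left 2 to 1, down 1 to 4 — 9 moves in all.
Check: order respected (3 at step 6, 1 at step 8); 9 moves as required.

11 -> 10 -> 7 -> 8 -> 9 -> 6 -> 3 -> 2 -> 1 -> 4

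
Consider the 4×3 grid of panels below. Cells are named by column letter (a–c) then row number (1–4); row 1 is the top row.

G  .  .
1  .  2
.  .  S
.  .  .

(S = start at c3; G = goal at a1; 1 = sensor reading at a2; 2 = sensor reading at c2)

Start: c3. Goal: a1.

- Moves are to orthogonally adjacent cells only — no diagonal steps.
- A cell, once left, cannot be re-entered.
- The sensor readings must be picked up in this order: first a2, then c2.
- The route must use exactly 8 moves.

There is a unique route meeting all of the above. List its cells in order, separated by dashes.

The waypoints must appear in the order a2, c2, with no cell reused.
Route from c3: 2× left (reaching a3), up to a2, 2× right (reaching c2), up to c1, 2× left (reaching a1) — 8 moves in all.
Check: order respected (1 at step 3, 2 at step 5); 8 moves as required.

c3 - b3 - a3 - a2 - b2 - c2 - c1 - b1 - a1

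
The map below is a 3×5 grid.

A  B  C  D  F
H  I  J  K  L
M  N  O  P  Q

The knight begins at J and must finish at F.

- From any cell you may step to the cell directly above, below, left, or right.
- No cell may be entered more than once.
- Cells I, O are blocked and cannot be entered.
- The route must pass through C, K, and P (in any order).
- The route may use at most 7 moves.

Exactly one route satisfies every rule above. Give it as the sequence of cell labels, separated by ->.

The budget equals the shortest possible length, so every move has to be on a shortest route through the required cells.
Route from J: up to C, right to D, 2× down (reaching P), right to Q, 2× up (reaching F) — 7 moves in all.
Check: all required cells visited; 7 ≤ 7 moves.

J -> C -> D -> K -> P -> Q -> L -> F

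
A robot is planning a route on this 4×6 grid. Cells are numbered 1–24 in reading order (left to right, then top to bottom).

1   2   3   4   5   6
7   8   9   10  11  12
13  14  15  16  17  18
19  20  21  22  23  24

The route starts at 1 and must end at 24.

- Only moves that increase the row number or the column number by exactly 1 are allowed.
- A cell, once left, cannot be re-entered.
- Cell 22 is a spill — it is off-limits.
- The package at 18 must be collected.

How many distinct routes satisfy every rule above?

21

A right/down-only route from 1 to 24 makes exactly 3 down-moves and 5 right-moves in some order.
With no other constraints that would be C(8,3) = 56 routes.
Split at 18 and multiply the segment counts (each segment already excludes blocked cells): 1→18: 21; 18→24: 1; product = 21.
That gives 21 routes.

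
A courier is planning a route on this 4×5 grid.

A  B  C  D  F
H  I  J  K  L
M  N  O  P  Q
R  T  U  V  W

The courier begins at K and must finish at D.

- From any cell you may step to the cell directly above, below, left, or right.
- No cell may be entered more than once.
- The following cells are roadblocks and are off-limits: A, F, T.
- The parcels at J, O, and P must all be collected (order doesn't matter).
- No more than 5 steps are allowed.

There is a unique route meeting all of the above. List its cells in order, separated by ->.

K -> P -> O -> J -> C -> D

The budget equals the shortest possible length, so every move has to be on a shortest route through the required cells.
Route from K: down to P, left to O, 2× up (reaching C), right to D — 5 moves in all.
Check: all required cells visited; 5 ≤ 5 moves.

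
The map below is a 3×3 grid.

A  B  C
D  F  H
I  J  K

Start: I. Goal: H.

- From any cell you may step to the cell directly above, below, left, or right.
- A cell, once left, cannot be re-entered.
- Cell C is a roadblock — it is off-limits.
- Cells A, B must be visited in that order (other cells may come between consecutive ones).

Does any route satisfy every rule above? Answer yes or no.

yes

One route that works: I → D → A → B → F → H.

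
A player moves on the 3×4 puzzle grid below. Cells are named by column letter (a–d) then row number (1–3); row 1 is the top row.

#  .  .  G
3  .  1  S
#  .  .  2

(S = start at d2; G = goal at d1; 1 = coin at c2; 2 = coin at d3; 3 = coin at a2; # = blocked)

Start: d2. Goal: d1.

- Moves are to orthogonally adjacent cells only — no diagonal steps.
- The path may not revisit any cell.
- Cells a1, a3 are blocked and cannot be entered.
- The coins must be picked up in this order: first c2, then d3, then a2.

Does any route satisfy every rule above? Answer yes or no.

no

a2 must be visited but has only one open neighbour (b2), and it is neither the start nor the goal — the route would have to enter and leave through b2, re-entering it.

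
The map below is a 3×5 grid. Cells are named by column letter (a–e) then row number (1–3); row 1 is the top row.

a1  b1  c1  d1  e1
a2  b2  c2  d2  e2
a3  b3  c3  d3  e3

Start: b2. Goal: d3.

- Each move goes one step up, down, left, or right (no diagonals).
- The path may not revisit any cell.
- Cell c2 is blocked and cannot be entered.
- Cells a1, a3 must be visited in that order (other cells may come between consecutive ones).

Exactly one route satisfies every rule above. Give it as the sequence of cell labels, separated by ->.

b2 -> b1 -> a1 -> a2 -> a3 -> b3 -> c3 -> d3

The waypoints must appear in the order a1, a3, with no cell reused.
Route from b2: up 1 to b1, left 1 to a1, down 2 to a3, right 3 to d3 — 7 moves in all.
Check: order respected (a1 at step 2, a3 at step 4).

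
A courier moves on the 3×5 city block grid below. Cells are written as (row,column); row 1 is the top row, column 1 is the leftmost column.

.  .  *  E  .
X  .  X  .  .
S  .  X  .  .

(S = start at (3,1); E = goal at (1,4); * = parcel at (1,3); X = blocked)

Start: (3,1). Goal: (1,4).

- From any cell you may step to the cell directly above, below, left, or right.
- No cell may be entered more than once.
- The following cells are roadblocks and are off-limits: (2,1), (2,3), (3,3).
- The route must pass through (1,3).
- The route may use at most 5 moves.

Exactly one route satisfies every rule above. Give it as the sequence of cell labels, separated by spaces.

(3,1) (3,2) (2,2) (1,2) (1,3) (1,4)

The 5-move cap with required stops at (1,3) leaves no slack for detours.
Route from (3,1): right 1 to (3,2), up 2 to (1,2), right 2 to (1,4) — 5 moves in all.
Check: all required cells visited; 5 ≤ 5 moves.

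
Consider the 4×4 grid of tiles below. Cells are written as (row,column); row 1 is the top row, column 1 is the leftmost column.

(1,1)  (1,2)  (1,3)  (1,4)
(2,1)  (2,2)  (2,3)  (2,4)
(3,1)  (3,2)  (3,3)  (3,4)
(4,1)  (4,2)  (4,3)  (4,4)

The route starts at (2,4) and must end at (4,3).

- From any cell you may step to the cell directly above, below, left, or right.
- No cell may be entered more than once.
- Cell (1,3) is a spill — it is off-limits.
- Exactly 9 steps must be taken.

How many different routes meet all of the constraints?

10

Need simple routes of exactly 9 moves from (2,4) to (4,3) (Manhattan distance 3, so 3 moves are spent on a detour and 3 undoing it).
Branch systematically from the start, pruning whenever the remaining move budget drops below the Manhattan distance to (4,3) or differs from it in parity. Grouping the completions by first move — via (3,4): 4; via (2,3): 6 (no valid completion starts via (1,4)) — and summing: 4 + 6 = 10.
That gives 10 routes.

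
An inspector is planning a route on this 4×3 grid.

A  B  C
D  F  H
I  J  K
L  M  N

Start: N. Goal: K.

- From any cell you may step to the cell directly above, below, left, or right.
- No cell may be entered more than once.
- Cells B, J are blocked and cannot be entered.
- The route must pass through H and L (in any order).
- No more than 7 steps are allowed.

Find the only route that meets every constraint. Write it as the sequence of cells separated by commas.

Any route must reach H and L and still end at K within 7 moves, so the order of the required stops is forced.
Route from N: left 2 to L, up 2 to D, right 2 to H, down 1 to K — 7 moves in all.
Check: all required cells visited; 7 ≤ 7 moves.

N, M, L, I, D, F, H, K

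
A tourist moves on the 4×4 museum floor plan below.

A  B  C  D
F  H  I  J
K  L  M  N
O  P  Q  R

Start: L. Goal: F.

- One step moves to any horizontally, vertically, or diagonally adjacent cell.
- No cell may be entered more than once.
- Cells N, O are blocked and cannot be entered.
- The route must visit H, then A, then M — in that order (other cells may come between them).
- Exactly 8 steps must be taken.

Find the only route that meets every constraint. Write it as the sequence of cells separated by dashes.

L - H - A - B - I - M - P - K - F

The waypoints must appear in the order H, A, M, with no cell reused.
Route from L: up 1 to H, up-left 1 to A, right 1 to B, down-right 1 to I, down 1 to M, down-left 1 to P, up-left 1 to K, up 1 to F — 8 moves in all.
Check: order respected (H at step 1, A at step 2, M at step 5); 8 moves as required.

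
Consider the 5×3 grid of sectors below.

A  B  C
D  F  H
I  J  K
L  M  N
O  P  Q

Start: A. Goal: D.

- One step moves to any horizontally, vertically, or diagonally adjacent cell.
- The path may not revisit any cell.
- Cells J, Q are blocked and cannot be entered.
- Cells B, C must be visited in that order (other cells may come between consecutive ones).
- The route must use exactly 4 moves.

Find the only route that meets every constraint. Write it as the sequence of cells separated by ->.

The waypoints must appear in the order B, C, with no cell reused.
Route from A: 2× right (reaching C), down-left to F, left to D — 4 moves in all.
Check: order respected (B at step 1, C at step 2); 4 moves as required.

A -> B -> C -> F -> D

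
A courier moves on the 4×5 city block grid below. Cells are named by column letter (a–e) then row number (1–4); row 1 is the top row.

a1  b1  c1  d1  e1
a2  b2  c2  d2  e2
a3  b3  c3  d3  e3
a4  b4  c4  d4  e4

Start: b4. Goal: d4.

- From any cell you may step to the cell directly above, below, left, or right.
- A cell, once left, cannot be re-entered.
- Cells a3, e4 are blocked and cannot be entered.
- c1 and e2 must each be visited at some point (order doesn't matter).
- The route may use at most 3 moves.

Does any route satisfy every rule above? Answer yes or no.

no

Even ignoring the no-revisit rule, getting from b4 to d4, taking the cheapest ordering b4 → c1 → e2 → d4 needs at least 4 + 3 + 3 = 10 moves (Manhattan distance per leg), which exceeds the 3-move limit.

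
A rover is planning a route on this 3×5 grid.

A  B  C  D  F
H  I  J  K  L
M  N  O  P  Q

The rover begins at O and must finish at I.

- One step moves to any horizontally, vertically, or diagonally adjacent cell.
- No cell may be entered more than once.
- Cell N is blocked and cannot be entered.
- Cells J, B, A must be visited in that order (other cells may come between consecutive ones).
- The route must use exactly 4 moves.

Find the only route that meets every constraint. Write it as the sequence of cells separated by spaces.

O J B A I

The waypoints must appear in the order J, B, A, with no cell reused.
Route from O: up 1 to J, up-left 1 to B, left 1 to A, down-right 1 to I — 4 moves in all.
Check: order respected (J at step 1, B at step 2, A at step 3); 4 moves as required.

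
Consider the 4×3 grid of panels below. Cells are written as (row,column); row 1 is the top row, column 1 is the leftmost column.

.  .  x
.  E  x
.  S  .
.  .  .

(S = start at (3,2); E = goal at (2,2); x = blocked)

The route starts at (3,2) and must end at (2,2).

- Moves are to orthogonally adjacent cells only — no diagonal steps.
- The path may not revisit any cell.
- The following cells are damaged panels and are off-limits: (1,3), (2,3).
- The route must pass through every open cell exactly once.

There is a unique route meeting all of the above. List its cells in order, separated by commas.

(3,2), (3,3), (4,3), (4,2), (4,1), (3,1), (2,1), (1,1), (1,2), (2,2)

Need to visit all 10 open cells exactly once, starting at (3,2) and ending at (2,2).
Cell (4,3) has only two open neighbours ((3,3) and (4,2)), so the path must pass straight through it: one of those is the cell it's entered from and the other is where it exits.
Route from (3,2): right 1 to (3,3), down 1 to (4,3), left 2 to (4,1), up 3 to (1,1), right 1 to (1,2), down 1 to (2,2) — 9 moves in all.
Check: all 10 open cells covered.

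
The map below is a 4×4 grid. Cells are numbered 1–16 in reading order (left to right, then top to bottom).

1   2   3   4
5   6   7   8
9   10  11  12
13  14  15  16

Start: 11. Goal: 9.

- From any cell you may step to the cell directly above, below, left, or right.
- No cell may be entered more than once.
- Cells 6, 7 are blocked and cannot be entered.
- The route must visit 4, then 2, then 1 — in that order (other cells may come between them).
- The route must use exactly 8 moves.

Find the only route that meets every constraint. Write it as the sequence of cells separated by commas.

11, 12, 8, 4, 3, 2, 1, 5, 9

The waypoints must appear in the order 4, 2, 1, with no cell reused.
Route from 11: right 1 to 12, up 2 to 4, left 3 to 1, down 2 to 9 — 8 moves in all.
Check: order respected (4 at step 3, 2 at step 5, 1 at step 6); 8 moves as required.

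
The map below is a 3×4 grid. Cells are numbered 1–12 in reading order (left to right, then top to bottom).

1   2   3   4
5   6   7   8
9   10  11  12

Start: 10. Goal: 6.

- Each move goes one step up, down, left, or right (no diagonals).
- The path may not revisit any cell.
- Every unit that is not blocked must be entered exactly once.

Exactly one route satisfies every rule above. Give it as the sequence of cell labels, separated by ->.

10 -> 9 -> 5 -> 1 -> 2 -> 3 -> 4 -> 8 -> 12 -> 11 -> 7 -> 6

Need to visit all 12 open cells exactly once, starting at 10 and ending at 6.
Cell 1 has only two open neighbours (5 and 2), so the path must pass straight through it: one of those is the cell it's entered from and the other is where it exits.
Route from 10: left to 9, 2× up (reaching 1), 3× right (reaching 4), 2× down (reaching 12), left to 11, up to 7, left to 6 — 11 moves in all.
Check: all 12 open cells covered.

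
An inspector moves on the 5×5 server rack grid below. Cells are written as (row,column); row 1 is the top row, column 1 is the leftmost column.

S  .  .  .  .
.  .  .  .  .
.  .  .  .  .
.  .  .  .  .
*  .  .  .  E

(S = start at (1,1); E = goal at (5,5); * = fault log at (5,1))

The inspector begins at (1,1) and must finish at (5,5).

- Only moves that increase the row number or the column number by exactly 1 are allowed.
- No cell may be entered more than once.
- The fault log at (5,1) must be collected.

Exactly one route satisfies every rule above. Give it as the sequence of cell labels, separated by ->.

(1,1) -> (2,1) -> (3,1) -> (4,1) -> (5,1) -> (5,2) -> (5,3) -> (5,4) -> (5,5)

Moves only go right or down, so the column and row indices never decrease.
Route from (1,1): 4× down (reaching (5,1)), 4× right (reaching (5,5)) — 8 moves in all.
Check: all required cells visited.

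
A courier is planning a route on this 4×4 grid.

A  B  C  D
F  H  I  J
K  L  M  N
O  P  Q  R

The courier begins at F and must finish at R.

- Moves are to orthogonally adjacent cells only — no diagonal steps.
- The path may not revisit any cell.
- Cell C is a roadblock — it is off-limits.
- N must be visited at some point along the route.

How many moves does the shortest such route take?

Any route passes through N somewhere between F and R. Summing Manhattan distances along the two legs (F → N → R) gives a lower bound of 4 + 1 = 5 moves.
A route of 5 moves achieves this: F → K → L → M → N → R.
Since 5 matches the lower bound, it is optimal.

5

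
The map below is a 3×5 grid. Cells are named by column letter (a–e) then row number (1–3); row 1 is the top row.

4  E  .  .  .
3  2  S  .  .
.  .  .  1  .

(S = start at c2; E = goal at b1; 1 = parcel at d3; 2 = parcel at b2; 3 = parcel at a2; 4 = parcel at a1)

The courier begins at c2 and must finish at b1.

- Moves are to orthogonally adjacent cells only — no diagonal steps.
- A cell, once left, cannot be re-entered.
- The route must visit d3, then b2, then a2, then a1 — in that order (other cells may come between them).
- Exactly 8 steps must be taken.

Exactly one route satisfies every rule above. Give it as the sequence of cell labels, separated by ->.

The waypoints must appear in the order d3, b2, a2, a1, with no cell reused.
Route from c2: right 1 to d2, down 1 to d3, left 2 to b3, up 1 to b2, left 1 to a2, up 1 to a1, right 1 to b1 — 8 moves in all.
Check: order respected (1 at step 2, 2 at step 5, 3 at step 6, 4 at step 7); 8 moves as required.

c2 -> d2 -> d3 -> c3 -> b3 -> b2 -> a2 -> a1 -> b1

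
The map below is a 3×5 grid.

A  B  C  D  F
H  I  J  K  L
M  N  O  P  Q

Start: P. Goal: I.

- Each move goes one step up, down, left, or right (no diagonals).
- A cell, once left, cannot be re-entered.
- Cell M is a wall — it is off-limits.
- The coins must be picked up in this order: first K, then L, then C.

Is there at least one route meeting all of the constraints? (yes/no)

yes

One route that works: P → K → L → F → D → C → J → I.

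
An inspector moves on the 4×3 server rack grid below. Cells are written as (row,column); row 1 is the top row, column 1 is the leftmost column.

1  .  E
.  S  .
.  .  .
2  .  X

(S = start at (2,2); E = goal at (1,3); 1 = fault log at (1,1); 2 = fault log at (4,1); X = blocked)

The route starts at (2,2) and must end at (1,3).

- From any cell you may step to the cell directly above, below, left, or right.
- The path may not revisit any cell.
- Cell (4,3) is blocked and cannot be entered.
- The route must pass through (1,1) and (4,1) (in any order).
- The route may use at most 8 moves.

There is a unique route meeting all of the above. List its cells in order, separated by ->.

(2,2) -> (3,2) -> (4,2) -> (4,1) -> (3,1) -> (2,1) -> (1,1) -> (1,2) -> (1,3)

The budget equals the shortest possible length, so every move has to be on a shortest route through the required cells.
Route from (2,2): down 2 to (4,2), left 1 to (4,1), up 3 to (1,1), right 2 to (1,3) — 8 moves in all.
Check: all required cells visited; 8 ≤ 8 moves.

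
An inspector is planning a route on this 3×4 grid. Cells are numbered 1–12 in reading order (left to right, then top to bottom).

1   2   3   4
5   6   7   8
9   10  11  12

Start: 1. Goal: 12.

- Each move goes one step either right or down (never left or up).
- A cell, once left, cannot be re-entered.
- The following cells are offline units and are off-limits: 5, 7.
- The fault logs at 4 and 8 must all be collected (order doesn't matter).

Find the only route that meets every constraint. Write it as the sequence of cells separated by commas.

Moves only go right or down, so the column and row indices never decrease.
Route from 1: 3× right (reaching 4), 2× down (reaching 12) — 5 moves in all.
Check: all required cells visited.

1, 2, 3, 4, 8, 12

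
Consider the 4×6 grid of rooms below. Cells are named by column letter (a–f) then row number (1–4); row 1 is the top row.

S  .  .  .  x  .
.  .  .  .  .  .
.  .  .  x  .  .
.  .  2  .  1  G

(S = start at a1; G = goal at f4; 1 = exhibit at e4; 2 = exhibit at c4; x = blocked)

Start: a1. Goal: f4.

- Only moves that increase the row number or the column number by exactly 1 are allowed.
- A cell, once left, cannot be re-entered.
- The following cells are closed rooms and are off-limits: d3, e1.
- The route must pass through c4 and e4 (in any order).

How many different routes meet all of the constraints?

A right/down-only route from a1 to f4 makes exactly 3 down-moves and 5 right-moves in some order.
With no other constraints that would be C(8,3) = 56 routes.
A monotone route can only reach the required cells in the order c4, e4, so split there and multiply the segment counts (each segment already excludes blocked cells): a1→c4: 10; c4→e4: 1; e4→f4: 1; product = 10.
That gives 10 routes.

10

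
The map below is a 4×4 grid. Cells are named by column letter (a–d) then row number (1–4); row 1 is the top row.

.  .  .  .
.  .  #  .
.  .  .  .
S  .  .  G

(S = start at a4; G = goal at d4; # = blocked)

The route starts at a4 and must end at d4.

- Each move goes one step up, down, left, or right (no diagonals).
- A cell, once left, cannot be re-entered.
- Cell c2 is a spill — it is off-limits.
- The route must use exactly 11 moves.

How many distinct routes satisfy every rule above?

Need simple routes of exactly 11 moves from a4 to d4 (Manhattan distance 3, so 4 moves are spent on a detour and 4 undoing it).
Branch systematically from the start, pruning whenever the remaining move budget drops below the Manhattan distance to d4 or differs from it in parity. Grouping the completions by first move — via a3: 5; via b4: 5 — and summing: 5 + 5 = 10.
That gives 10 routes.

10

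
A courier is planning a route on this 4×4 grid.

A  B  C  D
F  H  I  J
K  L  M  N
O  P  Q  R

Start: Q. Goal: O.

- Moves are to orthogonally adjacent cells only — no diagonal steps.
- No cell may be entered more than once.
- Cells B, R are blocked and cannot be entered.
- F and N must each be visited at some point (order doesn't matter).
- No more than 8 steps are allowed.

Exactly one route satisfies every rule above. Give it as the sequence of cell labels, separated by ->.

Any route must reach F and N and still end at O within 8 moves, so the order of the required stops is forced.
Route from Q: up to M, right to N, up to J, 3× left (reaching F), 2× down (reaching O) — 8 moves in all.
Check: all required cells visited; 8 ≤ 8 moves.

Q -> M -> N -> J -> I -> H -> F -> K -> O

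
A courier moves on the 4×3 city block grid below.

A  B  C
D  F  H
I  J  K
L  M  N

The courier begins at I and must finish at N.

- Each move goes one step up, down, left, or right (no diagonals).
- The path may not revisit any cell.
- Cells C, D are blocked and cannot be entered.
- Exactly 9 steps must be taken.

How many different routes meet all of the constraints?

Need simple routes of exactly 9 moves from I to N (Manhattan distance 3, so 3 moves are spent on a detour and 3 undoing it).
No route satisfies every constraint, so the count is 0.

0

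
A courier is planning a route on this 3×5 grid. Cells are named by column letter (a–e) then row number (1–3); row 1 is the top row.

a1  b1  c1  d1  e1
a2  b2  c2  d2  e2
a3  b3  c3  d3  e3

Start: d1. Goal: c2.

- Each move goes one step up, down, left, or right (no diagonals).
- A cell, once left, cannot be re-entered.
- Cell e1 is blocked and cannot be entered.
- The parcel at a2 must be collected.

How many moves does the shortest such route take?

Any route passes through a2 somewhere between d1 and c2. Summing Manhattan distances along the two legs (d1 → a2 → c2) gives a lower bound of 4 + 2 = 6 moves.
A route of 6 moves achieves this: d1 → c1 → b1 → a1 → a2 → b2 → c2.
Since 6 matches the lower bound, it is optimal.

6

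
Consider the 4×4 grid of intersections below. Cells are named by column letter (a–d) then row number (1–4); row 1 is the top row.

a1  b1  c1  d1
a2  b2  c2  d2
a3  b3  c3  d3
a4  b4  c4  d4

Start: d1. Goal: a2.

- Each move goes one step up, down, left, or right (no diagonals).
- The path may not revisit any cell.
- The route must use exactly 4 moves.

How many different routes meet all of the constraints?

4

Need simple routes of exactly 4 moves from d1 to a2 (Manhattan distance 4, so 0 moves are spent on a detour and 0 undoing it).
Enumerating: d1 d2 c2 b2 a2 | d1 c1 c2 b2 a2 | d1 c1 b1 b2 a2 | d1 c1 b1 a1 a2.
That gives 4 routes.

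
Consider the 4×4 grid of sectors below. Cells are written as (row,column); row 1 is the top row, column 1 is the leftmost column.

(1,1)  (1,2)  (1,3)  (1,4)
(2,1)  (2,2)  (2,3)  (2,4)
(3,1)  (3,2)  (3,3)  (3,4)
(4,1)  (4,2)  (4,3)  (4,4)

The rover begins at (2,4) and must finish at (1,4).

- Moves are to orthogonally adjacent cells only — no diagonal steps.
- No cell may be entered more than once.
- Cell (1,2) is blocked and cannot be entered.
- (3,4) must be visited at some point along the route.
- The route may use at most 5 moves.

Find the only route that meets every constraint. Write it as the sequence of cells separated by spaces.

(2,4) (3,4) (3,3) (2,3) (1,3) (1,4)

Any route must reach (3,4) and still end at (1,4) within 5 moves, so the order of the required stops is forced.
Route from (2,4): down to (3,4), left to (3,3), 2× up (reaching (1,3)), right to (1,4) — 5 moves in all.
Check: all required cells visited; 5 ≤ 5 moves.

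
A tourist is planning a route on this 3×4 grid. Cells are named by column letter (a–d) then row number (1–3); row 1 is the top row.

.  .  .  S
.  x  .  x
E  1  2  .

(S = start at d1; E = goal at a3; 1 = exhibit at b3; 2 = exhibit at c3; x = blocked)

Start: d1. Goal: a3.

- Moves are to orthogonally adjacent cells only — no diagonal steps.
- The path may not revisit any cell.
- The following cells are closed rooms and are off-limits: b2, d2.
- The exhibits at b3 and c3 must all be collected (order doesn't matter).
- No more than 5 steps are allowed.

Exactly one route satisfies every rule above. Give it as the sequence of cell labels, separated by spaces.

The budget equals the shortest possible length, so every move has to be on a shortest route through the required cells.
Route from d1: left 1 to c1, down 2 to c3, left 2 to a3 — 5 moves in all.
Check: all required cells visited; 5 ≤ 5 moves.

d1 c1 c2 c3 b3 a3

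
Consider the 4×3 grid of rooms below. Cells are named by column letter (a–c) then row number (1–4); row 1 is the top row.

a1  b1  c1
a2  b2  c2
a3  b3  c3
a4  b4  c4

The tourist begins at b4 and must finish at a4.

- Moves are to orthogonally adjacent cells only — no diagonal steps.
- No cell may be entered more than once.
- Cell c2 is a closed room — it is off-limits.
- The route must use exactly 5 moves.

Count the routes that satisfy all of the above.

Need simple routes of exactly 5 moves from b4 to a4 (Manhattan distance 1, so 2 moves are spent on a detour and 2 undoing it).
Enumerating: b4 b3 b2 a2 a3 a4 | b4 c4 c3 b3 a3 a4.
That gives 2 routes.

2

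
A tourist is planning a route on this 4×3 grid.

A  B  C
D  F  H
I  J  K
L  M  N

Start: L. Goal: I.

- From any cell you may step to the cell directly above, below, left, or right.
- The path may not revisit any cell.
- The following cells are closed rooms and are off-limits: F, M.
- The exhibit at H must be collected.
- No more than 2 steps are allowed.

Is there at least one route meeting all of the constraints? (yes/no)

Every way from L to H runs through I — but I is where the route must end, so it would be entered once on the way to H and again at the finish.

no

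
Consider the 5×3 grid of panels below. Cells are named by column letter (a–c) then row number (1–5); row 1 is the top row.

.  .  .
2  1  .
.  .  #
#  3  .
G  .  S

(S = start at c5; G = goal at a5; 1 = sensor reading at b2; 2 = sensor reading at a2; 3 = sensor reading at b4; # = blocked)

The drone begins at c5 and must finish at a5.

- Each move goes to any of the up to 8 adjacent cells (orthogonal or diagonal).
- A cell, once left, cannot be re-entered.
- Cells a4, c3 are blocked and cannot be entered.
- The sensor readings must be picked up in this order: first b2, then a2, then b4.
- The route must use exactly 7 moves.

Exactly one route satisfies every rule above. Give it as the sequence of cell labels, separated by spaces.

The waypoints must appear in the order b2, a2, b4, with no cell reused.
Route from c5: up to c4, up-left to b3, up to b2, left to a2, down to a3, down-right to b4, down-left to a5 — 7 moves in all.
Check: order respected (1 at step 3, 2 at step 4, 3 at step 6); 7 moves as required.

c5 c4 b3 b2 a2 a3 b4 a5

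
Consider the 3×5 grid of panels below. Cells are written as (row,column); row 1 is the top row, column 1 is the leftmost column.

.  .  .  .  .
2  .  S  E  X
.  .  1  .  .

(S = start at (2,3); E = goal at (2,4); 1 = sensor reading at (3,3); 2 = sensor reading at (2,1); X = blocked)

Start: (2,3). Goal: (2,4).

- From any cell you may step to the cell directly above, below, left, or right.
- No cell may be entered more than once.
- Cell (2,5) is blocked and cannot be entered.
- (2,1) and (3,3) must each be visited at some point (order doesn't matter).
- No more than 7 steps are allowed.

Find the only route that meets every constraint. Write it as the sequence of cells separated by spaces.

Any route must reach (2,1) and (3,3) and still end at (2,4) within 7 moves, so the order of the required stops is forced.
Route from (2,3): 2× left (reaching (2,1)), down to (3,1), 3× right (reaching (3,4)), up to (2,4) — 7 moves in all.
Check: all required cells visited; 7 ≤ 7 moves.

(2,3) (2,2) (2,1) (3,1) (3,2) (3,3) (3,4) (2,4)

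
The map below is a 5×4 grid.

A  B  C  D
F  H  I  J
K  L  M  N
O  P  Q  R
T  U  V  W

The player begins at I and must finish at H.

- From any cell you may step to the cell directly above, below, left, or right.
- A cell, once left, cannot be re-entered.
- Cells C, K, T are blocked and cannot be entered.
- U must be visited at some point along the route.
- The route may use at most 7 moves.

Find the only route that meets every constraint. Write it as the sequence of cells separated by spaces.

The 7-move cap with required stops at U leaves no slack for detours.
Route from I: 3× down (reaching V), left to U, 3× up (reaching H) — 7 moves in all.
Check: all required cells visited; 7 ≤ 7 moves.

I M Q V U P L H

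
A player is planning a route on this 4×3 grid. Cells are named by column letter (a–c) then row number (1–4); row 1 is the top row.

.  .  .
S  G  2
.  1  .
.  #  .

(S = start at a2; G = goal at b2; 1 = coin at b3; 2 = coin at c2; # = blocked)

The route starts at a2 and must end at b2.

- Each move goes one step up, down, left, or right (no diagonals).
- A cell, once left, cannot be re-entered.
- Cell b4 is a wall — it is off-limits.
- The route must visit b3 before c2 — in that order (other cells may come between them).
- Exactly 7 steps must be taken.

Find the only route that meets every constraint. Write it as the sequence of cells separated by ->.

The waypoints must appear in the order b3, c2, with no cell reused.
Route from a2: down to a3, 2× right (reaching c3), 2× up (reaching c1), left to b1, down to b2 — 7 moves in all.
Check: order respected (1 at step 2, 2 at step 4); 7 moves as required.

a2 -> a3 -> b3 -> c3 -> c2 -> c1 -> b1 -> b2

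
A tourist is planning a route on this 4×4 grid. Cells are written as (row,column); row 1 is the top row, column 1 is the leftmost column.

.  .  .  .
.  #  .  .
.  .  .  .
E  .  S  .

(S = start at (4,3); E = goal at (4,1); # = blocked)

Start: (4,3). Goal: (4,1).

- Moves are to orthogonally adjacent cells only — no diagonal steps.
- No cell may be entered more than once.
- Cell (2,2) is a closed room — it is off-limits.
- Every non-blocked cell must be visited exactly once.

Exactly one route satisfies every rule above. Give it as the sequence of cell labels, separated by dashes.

Need to visit all 15 open cells exactly once, starting at (4,3) and ending at (4,1).
Cell (1,1) has only two open neighbours ((2,1) and (1,2)), so the path must pass straight through it: one of those is the cell it's entered from and the other is where it exits.
Route from (4,3): right to (4,4), up to (3,4), left to (3,3), up to (2,3), right to (2,4), up to (1,4), 3× left (reaching (1,1)), 2× down (reaching (3,1)), right to (3,2), down to (4,2), left to (4,1) — 14 moves in all.
Check: all 15 open cells covered.

(4,3) - (4,4) - (3,4) - (3,3) - (2,3) - (2,4) - (1,4) - (1,3) - (1,2) - (1,1) - (2,1) - (3,1) - (3,2) - (4,2) - (4,1)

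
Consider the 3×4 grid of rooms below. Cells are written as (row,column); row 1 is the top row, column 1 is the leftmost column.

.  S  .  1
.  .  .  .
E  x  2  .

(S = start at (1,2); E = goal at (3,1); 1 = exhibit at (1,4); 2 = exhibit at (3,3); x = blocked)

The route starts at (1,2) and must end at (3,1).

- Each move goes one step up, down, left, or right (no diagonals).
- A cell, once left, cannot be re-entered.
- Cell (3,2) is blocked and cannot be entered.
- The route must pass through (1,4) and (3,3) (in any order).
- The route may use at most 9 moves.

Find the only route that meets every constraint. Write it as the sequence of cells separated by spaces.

(1,2) (1,3) (1,4) (2,4) (3,4) (3,3) (2,3) (2,2) (2,1) (3,1)

Any route must reach (1,4) and (3,3) and still end at (3,1) within 9 moves, so the order of the required stops is forced.
Route from (1,2): right 2 to (1,4), down 2 to (3,4), left 1 to (3,3), up 1 to (2,3), left 2 to (2,1), down 1 to (3,1) — 9 moves in all.
Check: all required cells visited; 9 ≤ 9 moves.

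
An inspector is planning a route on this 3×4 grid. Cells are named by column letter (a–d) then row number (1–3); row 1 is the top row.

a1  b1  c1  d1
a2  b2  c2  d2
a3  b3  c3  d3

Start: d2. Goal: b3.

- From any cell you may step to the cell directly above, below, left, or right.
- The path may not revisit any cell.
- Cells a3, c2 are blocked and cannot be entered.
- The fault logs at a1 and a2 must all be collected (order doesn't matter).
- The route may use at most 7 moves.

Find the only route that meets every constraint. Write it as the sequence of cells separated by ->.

d2 -> d1 -> c1 -> b1 -> a1 -> a2 -> b2 -> b3

The 7-move cap with required stops at a1, a2 leaves no slack for detours.
Route from d2: up 1 to d1, left 3 to a1, down 1 to a2, right 1 to b2, down 1 to b3 — 7 moves in all.
Check: all required cells visited; 7 ≤ 7 moves.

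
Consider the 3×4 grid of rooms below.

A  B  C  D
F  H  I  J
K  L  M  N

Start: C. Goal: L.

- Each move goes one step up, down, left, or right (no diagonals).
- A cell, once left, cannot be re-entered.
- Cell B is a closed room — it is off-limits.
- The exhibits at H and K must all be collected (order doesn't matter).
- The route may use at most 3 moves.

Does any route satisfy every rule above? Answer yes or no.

no

Even ignoring the no-revisit rule, getting from C to L, taking the cheapest ordering C → H → K → L needs at least 2 + 2 + 1 = 5 moves (Manhattan distance per leg), which exceeds the 3-move limit.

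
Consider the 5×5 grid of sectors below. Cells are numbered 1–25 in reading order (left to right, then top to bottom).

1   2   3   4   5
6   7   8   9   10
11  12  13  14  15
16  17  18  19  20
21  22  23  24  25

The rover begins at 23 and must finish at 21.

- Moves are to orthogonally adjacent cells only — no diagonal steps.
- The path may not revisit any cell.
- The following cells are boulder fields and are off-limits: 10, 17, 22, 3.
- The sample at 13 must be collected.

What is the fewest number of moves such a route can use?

Any route passes through 13 somewhere between 23 and 21. Summing Manhattan distances along the two legs (23 → 13 → 21) gives a lower bound of 2 + 4 = 6 moves.
A route of 6 moves achieves this: 23 → 18 → 13 → 12 → 11 → 16 → 21.
Since 6 matches the lower bound, it is optimal.

6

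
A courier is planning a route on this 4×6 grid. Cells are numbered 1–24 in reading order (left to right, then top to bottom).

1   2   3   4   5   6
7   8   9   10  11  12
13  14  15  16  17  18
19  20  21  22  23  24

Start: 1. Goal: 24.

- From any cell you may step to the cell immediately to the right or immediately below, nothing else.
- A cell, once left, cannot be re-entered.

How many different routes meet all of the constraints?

56

A right/down-only route from 1 to 24 makes exactly 3 down-moves and 5 right-moves in some order.
With no other constraints that would be C(8,3) = 56 routes.
That gives 56 routes.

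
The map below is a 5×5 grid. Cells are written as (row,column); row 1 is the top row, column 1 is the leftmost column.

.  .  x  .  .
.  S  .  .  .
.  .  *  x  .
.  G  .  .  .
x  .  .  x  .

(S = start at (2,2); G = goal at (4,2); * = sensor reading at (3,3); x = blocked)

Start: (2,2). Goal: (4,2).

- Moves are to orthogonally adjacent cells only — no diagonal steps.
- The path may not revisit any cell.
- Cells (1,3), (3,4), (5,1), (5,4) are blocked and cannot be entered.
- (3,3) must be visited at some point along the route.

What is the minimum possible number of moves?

Any route passes through (3,3) somewhere between (2,2) and (4,2). Summing Manhattan distances along the two legs ((2,2) → (3,3) → (4,2)) gives a lower bound of 2 + 2 = 4 moves.
A route of 4 moves achieves this: (2,2) → (3,2) → (3,3) → (4,3) → (4,2).
Since 4 matches the lower bound, it is optimal.

4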